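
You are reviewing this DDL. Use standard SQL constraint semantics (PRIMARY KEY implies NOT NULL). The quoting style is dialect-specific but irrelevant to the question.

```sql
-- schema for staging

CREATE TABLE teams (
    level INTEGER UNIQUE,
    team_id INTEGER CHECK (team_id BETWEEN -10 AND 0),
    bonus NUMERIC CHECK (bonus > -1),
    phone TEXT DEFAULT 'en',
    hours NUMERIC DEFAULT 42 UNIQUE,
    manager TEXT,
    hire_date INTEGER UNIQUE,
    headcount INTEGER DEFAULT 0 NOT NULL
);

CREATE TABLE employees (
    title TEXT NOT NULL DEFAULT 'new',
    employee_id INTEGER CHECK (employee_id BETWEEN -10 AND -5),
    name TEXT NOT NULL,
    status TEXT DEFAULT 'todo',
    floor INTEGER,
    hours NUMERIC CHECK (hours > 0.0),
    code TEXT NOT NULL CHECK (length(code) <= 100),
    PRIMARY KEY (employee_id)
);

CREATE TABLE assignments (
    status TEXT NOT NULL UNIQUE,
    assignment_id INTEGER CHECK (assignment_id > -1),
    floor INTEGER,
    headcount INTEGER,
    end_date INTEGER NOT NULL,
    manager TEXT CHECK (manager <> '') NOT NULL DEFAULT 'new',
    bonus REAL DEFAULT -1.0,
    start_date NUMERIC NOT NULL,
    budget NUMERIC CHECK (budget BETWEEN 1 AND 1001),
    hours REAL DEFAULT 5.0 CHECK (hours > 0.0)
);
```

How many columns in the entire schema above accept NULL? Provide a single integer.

16

teams: 7 nullable (level, team_id, bonus, phone, hours, manager, hire_date — PK none and explicit NOT NULL columns excluded).
employees: 3 nullable (status, floor, hours — PK (employee_id) and explicit NOT NULL columns excluded).
assignments: 6 nullable (assignment_id, floor, headcount, bonus, budget, hours — PK none and explicit NOT NULL columns excluded).
Total: 7 + 3 + 6 = 16.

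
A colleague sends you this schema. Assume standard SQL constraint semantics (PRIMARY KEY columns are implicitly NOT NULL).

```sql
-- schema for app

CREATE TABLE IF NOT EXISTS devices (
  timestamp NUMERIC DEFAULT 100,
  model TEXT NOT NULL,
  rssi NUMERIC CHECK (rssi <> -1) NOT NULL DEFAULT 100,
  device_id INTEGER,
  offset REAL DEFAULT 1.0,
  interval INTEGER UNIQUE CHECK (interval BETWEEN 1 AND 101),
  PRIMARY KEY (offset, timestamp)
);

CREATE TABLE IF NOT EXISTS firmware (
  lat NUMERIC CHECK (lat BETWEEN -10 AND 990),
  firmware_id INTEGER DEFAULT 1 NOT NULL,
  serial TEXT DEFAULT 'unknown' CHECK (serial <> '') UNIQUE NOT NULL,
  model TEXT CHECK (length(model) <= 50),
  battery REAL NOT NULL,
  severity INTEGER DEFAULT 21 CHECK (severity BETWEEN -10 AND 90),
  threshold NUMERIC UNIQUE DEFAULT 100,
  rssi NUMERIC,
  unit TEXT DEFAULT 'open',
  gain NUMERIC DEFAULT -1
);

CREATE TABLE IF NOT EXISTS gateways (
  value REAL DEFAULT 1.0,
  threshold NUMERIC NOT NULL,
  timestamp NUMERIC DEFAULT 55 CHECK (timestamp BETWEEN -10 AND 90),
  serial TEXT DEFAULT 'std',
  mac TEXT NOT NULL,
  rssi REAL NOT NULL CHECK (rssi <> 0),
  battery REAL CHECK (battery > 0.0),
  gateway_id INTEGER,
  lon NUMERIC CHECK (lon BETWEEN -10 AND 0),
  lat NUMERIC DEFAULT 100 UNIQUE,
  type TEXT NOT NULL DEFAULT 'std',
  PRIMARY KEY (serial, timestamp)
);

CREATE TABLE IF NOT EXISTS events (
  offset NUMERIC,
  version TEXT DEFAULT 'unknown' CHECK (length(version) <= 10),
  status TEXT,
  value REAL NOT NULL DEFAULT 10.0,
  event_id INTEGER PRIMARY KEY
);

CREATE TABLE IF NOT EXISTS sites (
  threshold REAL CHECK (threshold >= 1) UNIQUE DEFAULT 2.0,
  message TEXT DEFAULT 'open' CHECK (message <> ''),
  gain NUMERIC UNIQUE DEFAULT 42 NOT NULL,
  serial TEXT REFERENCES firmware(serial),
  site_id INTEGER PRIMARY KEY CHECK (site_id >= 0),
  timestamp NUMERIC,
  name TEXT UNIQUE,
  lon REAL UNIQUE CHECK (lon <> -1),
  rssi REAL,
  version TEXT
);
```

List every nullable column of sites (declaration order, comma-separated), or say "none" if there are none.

- threshold: CHECK does not forbid NULL (a CHECK constraint passes when its expression is NULL) → nullable.
- message: CHECK does not forbid NULL (a CHECK constraint passes when its expression is NULL) → nullable.
- gain: declared NOT NULL → not nullable.
- serial: a foreign key column may be NULL unless separately constrained → nullable.
- site_id: part of the PRIMARY KEY, which implies NOT NULL → not nullable.
- timestamp: no NOT NULL constraint applies → nullable.
- name: UNIQUE does not imply NOT NULL → nullable.
- lon: CHECK does not forbid NULL (a CHECK constraint passes when its expression is NULL) → nullable.
- rssi: no NOT NULL constraint applies → nullable.
- version: no NOT NULL constraint applies → nullable.

threshold, message, serial, timestamp, name, lon, rssi, version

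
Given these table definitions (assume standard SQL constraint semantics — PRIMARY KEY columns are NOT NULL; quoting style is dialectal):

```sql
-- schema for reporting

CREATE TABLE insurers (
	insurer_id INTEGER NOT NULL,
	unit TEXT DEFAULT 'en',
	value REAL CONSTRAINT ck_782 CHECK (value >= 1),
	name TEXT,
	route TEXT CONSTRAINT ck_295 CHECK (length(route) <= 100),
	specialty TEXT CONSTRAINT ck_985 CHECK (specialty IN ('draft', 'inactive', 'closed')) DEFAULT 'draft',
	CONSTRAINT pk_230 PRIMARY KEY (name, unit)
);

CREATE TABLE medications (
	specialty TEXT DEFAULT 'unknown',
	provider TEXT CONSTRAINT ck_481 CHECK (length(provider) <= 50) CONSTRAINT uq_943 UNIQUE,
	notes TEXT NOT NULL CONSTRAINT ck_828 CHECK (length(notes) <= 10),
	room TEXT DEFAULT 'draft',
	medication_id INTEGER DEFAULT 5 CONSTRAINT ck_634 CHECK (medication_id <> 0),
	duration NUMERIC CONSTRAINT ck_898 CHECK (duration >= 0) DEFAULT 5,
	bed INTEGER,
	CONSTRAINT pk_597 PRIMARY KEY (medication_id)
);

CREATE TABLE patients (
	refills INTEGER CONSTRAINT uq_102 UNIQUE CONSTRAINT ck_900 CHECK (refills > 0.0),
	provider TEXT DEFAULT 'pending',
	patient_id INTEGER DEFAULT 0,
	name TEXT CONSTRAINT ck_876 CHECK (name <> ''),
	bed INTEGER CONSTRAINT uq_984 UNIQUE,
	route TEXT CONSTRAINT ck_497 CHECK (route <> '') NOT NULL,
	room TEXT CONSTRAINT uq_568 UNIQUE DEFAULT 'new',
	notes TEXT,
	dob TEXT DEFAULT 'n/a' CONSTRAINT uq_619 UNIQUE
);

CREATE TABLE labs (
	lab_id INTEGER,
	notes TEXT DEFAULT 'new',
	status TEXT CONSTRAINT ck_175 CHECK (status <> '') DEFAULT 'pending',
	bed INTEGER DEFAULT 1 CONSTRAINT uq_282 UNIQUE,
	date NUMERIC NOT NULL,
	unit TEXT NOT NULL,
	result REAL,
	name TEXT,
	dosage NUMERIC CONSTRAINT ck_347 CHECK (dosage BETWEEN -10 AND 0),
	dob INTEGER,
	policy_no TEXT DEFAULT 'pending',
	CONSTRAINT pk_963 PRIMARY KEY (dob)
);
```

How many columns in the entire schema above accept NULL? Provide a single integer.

insurers: 3 nullable (value, route, specialty — PK (name, unit) and explicit NOT NULL columns excluded).
medications: 5 nullable (specialty, provider, room, duration, bed — PK (medication_id) and explicit NOT NULL columns excluded).
patients: 8 nullable (refills, provider, patient_id, name, bed, room, notes, dob — PK none and explicit NOT NULL columns excluded).
labs: 8 nullable (lab_id, notes, status, bed, result, name, dosage, policy_no — PK (dob) and explicit NOT NULL columns excluded).
Total: 3 + 5 + 8 + 8 = 24.

24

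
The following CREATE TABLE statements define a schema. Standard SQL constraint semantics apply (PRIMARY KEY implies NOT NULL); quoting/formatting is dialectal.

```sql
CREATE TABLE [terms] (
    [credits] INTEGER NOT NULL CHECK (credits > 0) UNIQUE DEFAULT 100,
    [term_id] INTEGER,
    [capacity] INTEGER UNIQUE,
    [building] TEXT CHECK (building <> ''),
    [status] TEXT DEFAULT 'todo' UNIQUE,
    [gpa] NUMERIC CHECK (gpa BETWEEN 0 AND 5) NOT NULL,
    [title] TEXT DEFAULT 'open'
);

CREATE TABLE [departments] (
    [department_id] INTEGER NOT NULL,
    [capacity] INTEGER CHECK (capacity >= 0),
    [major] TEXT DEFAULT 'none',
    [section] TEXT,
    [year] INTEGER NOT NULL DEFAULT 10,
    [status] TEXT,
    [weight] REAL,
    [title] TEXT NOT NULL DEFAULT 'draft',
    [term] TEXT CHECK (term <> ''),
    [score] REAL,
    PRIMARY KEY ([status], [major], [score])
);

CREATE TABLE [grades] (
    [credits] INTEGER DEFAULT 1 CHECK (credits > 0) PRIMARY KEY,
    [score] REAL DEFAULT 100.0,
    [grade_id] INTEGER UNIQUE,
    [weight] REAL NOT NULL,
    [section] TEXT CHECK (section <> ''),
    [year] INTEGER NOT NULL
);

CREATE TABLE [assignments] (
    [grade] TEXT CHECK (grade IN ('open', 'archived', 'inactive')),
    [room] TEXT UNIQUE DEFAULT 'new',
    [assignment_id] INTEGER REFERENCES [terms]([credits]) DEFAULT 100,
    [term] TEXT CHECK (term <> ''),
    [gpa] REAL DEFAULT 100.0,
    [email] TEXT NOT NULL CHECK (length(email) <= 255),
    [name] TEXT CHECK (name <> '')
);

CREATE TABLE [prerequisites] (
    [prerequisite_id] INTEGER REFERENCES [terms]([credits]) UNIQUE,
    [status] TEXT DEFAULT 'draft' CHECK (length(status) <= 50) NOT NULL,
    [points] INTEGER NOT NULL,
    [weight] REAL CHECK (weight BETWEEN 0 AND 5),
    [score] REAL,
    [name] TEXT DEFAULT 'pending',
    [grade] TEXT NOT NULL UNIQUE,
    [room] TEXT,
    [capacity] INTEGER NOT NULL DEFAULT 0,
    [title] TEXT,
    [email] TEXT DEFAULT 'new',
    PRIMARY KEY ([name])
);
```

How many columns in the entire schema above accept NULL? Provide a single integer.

24

terms: 5 nullable (term_id, capacity, building, status, title — PK none and explicit NOT NULL columns excluded).
departments: 4 nullable (capacity, section, weight, term — PK (status, major, score) and explicit NOT NULL columns excluded).
grades: 3 nullable (score, grade_id, section — PK (credits) and explicit NOT NULL columns excluded).
assignments: 6 nullable (grade, room, assignment_id, term, gpa, name — PK none and explicit NOT NULL columns excluded).
prerequisites: 6 nullable (prerequisite_id, weight, score, room, title, email — PK (name) and explicit NOT NULL columns excluded).
Total: 5 + 4 + 3 + 6 + 6 = 24.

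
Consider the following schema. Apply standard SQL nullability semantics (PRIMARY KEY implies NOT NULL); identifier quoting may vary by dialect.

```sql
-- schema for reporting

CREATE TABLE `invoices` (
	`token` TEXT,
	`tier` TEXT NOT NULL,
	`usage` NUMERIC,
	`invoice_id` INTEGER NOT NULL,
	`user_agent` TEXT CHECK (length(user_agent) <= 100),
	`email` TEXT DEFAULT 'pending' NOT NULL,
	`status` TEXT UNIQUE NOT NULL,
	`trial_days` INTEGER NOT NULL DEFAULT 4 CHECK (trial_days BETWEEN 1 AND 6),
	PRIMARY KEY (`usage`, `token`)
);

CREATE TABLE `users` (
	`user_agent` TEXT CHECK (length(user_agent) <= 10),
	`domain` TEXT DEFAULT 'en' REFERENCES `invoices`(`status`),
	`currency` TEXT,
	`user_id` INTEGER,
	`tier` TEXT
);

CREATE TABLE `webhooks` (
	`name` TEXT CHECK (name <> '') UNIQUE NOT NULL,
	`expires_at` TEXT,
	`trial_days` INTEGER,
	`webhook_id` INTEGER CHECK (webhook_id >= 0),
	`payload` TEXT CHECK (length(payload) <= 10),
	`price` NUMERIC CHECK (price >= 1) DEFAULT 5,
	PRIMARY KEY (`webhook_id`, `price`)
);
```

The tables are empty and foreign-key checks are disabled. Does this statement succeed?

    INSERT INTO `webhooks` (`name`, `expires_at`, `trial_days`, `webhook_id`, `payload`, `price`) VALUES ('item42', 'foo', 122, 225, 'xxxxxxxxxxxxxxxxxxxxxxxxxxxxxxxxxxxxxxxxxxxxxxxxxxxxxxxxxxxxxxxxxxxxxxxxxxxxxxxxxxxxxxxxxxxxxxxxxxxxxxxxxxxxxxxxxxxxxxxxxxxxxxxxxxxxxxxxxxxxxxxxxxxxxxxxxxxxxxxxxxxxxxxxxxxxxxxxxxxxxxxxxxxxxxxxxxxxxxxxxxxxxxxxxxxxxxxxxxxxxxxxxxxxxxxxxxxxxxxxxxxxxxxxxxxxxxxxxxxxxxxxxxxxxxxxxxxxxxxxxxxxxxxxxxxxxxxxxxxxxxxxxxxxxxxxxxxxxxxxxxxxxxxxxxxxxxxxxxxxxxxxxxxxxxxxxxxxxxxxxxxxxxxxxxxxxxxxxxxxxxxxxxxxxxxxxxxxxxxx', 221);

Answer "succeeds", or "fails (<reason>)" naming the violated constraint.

fails (CHECK on payload)

The value 'xxxxxxxxxxxxxxxxxxxxxxxxxxxxxxxxxxxxxxxxxxxxxxxxxxxxxxxxxxxxxxxxxxxxxxxxxxxxxxxxxxxxxxxxxxxxxxxxxxxxxxxxxxxxxxxxxxxxxxxxxxxxxxxxxxxxxxxxxxxxxxxxxxxxxxxxxxxxxxxxxxxxxxxxxxxxxxxxxxxxxxxxxxxxxxxxxxxxxxxxxxxxxxxxxxxxxxxxxxxxxxxxxxxxxxxxxxxxxxxxxxxxxxxxxxxxxxxxxxxxxxxxxxxxxxxxxxxxxxxxxxxxxxxxxxxxxxxxxxxxxxxxxxxxxxxxxxxxxxxxxxxxxxxxxxxxxxxxxxxxxxxxxxxxxxxxxxxxxxxxxxxxxxxxxxxxxxxxxxxxxxxxxxxxxxxxxxxxxxxx' for payload violates CHECK (length(payload) <= 10).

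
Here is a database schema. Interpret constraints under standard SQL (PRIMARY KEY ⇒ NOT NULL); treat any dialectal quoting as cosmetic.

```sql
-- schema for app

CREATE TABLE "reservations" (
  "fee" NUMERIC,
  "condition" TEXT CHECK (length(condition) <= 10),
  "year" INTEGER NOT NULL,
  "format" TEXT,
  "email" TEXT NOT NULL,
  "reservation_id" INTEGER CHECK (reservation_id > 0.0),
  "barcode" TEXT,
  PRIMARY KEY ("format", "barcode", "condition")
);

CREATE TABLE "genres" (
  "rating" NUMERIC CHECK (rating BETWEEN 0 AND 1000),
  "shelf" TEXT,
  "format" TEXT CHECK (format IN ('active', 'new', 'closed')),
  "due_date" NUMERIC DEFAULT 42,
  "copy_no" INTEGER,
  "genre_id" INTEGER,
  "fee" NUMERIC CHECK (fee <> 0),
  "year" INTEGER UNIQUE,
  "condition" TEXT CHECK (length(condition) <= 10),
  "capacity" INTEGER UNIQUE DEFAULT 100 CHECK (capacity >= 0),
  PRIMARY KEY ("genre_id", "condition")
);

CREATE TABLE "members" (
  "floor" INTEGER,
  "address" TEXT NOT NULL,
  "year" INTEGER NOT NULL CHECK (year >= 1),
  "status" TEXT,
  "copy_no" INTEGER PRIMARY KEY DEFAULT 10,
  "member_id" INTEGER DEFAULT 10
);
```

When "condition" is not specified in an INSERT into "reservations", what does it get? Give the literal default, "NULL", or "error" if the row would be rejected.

condition has no DEFAULT clause.
Omitting it would insert NULL, but it is part of the PRIMARY KEY, so the INSERT fails.

error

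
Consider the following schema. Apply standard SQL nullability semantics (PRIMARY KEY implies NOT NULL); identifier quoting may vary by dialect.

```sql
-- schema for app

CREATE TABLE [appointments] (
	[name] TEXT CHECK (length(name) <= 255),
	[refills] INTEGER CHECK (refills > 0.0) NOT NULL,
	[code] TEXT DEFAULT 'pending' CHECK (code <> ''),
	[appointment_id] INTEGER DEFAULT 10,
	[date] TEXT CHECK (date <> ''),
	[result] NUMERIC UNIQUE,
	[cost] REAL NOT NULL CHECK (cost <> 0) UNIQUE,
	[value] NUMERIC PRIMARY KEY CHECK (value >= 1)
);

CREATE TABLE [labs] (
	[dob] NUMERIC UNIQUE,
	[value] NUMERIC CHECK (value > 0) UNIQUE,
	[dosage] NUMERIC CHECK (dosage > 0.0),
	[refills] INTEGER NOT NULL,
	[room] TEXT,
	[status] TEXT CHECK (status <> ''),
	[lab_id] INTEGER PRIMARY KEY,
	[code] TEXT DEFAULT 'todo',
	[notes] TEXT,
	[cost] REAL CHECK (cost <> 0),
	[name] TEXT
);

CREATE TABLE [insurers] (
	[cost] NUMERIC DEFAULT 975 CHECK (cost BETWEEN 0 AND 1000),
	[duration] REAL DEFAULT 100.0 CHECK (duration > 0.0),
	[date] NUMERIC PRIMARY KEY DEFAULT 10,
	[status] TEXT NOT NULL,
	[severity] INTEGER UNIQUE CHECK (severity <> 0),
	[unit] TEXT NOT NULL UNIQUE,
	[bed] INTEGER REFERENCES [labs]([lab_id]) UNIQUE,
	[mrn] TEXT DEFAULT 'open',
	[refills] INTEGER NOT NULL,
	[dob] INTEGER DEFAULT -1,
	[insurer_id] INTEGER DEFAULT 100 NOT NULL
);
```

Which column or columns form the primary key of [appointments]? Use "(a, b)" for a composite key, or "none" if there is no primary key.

value

value is declared PRIMARY KEY inline on the column.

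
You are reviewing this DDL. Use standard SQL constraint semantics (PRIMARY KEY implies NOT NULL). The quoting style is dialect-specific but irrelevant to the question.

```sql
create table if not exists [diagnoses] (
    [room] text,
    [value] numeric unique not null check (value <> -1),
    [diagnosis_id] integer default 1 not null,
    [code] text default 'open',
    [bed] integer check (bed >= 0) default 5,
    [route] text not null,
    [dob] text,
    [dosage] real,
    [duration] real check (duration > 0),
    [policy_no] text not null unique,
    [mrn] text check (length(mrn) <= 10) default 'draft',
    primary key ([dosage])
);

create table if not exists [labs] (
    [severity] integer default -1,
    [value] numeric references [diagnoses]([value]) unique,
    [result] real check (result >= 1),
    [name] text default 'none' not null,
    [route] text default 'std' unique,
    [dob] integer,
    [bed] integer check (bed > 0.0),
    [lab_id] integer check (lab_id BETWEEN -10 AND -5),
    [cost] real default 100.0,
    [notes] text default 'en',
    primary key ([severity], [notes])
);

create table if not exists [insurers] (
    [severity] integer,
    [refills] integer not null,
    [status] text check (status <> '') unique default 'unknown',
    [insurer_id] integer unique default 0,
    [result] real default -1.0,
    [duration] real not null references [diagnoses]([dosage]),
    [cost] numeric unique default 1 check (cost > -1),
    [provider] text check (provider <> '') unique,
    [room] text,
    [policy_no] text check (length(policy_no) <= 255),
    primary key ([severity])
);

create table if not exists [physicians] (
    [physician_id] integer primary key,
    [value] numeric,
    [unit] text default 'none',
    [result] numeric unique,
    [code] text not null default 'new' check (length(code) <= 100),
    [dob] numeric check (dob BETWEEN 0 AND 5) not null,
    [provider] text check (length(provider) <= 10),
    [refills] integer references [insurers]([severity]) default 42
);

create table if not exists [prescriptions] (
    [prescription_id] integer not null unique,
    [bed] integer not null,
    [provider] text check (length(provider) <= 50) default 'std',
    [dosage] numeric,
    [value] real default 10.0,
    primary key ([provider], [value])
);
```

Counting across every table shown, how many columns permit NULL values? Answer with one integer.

26

diagnoses: 6 nullable (room, code, bed, dob, duration, mrn — PK (dosage) and explicit NOT NULL columns excluded).
labs: 7 nullable (value, result, route, dob, bed, lab_id, cost — PK (severity, notes) and explicit NOT NULL columns excluded).
insurers: 7 nullable (status, insurer_id, result, cost, provider, room, policy_no — PK (severity) and explicit NOT NULL columns excluded).
physicians: 5 nullable (value, unit, result, provider, refills — PK (physician_id) and explicit NOT NULL columns excluded).
prescriptions: 1 nullable (dosage — PK (provider, value) and explicit NOT NULL columns excluded).
Total: 6 + 7 + 7 + 5 + 1 = 26.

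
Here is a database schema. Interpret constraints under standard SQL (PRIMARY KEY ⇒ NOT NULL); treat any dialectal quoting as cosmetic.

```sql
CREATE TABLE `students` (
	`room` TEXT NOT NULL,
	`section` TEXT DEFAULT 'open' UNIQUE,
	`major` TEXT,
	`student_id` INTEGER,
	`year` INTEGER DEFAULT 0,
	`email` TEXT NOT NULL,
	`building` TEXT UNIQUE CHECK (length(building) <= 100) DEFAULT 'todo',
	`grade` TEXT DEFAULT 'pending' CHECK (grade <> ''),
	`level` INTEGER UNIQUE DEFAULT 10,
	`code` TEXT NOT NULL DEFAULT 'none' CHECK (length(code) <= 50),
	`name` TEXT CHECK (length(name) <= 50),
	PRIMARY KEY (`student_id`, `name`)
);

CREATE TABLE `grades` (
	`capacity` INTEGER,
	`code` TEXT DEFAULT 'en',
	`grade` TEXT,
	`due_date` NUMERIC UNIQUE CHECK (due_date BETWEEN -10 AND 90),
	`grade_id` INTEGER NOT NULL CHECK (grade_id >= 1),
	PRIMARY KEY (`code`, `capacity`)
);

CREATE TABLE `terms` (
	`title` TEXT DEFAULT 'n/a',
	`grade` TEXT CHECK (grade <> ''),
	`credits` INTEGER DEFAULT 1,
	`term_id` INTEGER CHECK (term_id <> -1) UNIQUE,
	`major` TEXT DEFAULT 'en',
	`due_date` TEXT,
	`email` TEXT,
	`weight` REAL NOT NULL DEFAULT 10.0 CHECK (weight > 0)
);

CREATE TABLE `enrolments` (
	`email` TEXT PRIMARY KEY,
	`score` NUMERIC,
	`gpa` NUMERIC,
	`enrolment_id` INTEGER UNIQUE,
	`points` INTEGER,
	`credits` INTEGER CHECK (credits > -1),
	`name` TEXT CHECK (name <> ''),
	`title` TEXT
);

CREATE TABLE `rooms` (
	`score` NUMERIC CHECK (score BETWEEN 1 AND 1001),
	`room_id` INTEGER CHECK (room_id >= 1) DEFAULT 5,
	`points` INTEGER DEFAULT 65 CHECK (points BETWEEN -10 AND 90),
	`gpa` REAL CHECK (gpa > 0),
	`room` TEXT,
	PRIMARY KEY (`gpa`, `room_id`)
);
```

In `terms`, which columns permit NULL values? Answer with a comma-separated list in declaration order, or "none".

title, grade, credits, term_id, major, due_date, email

- title: DEFAULT only fills an omitted column; an explicit NULL is still allowed → nullable.
- grade: CHECK does not forbid NULL (a CHECK constraint passes when its expression is NULL) → nullable.
- credits: DEFAULT only fills an omitted column; an explicit NULL is still allowed → nullable.
- term_id: CHECK does not forbid NULL (a CHECK constraint passes when its expression is NULL) → nullable.
- major: DEFAULT only fills an omitted column; an explicit NULL is still allowed → nullable.
- due_date: no NOT NULL constraint applies → nullable.
- email: no NOT NULL constraint applies → nullable.
- weight: declared NOT NULL → not nullable.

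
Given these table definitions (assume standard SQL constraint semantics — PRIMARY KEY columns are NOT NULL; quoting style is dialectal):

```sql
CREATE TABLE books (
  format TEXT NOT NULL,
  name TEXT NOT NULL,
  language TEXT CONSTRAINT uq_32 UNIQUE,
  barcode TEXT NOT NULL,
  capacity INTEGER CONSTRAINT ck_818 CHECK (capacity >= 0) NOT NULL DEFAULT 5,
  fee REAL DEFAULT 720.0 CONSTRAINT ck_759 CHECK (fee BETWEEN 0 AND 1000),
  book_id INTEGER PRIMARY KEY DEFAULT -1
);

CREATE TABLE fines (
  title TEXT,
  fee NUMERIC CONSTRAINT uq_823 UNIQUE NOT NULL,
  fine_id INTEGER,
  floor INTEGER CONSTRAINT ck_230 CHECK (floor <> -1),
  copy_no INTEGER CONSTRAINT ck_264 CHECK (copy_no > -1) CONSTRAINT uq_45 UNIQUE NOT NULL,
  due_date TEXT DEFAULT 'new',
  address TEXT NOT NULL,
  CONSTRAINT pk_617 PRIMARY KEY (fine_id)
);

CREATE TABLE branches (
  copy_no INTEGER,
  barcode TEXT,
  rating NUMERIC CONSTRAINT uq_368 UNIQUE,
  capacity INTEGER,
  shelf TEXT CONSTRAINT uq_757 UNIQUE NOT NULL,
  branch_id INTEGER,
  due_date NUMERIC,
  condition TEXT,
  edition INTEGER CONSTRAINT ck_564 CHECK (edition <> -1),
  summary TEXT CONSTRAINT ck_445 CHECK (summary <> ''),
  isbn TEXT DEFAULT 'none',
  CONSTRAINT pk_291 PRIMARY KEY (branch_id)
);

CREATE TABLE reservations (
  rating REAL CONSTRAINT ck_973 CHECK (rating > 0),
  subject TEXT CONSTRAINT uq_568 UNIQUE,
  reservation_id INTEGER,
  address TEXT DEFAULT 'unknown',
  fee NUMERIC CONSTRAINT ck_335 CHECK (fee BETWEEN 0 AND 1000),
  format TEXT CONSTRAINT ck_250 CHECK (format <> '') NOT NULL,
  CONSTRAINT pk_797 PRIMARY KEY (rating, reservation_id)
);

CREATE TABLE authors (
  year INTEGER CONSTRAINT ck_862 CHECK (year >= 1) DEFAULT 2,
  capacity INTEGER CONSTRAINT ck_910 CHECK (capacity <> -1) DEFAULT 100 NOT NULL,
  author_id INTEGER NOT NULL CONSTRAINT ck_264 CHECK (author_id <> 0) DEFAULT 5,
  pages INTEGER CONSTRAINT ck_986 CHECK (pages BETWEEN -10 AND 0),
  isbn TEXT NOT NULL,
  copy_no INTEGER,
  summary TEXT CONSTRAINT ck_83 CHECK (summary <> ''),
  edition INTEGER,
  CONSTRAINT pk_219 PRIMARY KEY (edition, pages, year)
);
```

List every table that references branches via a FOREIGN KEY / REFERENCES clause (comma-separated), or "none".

none

No REFERENCES clause anywhere in the schema names branches.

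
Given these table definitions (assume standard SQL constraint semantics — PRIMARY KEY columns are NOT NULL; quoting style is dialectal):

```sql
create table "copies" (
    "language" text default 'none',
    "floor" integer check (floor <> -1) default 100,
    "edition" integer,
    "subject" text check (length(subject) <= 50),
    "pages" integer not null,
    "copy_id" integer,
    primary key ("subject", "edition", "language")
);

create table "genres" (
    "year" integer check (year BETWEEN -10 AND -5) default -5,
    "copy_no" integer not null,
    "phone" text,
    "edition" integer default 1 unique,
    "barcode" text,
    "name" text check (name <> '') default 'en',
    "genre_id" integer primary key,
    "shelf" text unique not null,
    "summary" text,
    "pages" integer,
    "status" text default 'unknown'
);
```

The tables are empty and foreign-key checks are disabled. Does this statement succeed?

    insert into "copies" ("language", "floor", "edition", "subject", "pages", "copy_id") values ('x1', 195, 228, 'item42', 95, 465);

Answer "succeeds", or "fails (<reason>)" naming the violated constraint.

NOT NULL columns: edition is supplied; language is supplied; pages is supplied; subject is supplied.
CHECK constraints: 195 satisfies (floor <> -1); 'item42' satisfies (length(subject) <= 50).
No constraint is violated.

succeeds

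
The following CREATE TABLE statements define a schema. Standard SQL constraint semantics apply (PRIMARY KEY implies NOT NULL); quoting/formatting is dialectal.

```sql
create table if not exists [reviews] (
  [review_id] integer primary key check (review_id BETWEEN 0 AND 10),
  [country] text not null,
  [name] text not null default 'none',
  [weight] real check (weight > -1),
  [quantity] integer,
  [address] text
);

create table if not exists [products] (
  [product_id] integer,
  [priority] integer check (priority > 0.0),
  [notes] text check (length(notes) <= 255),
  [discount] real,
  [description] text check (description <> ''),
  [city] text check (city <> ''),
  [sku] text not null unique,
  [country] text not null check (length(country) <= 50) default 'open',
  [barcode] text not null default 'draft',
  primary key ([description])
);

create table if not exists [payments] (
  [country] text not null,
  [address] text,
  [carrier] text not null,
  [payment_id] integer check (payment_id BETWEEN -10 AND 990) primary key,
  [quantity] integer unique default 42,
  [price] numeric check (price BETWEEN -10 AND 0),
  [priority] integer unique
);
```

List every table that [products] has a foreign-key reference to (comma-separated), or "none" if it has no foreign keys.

none

No column in products has a REFERENCES clause.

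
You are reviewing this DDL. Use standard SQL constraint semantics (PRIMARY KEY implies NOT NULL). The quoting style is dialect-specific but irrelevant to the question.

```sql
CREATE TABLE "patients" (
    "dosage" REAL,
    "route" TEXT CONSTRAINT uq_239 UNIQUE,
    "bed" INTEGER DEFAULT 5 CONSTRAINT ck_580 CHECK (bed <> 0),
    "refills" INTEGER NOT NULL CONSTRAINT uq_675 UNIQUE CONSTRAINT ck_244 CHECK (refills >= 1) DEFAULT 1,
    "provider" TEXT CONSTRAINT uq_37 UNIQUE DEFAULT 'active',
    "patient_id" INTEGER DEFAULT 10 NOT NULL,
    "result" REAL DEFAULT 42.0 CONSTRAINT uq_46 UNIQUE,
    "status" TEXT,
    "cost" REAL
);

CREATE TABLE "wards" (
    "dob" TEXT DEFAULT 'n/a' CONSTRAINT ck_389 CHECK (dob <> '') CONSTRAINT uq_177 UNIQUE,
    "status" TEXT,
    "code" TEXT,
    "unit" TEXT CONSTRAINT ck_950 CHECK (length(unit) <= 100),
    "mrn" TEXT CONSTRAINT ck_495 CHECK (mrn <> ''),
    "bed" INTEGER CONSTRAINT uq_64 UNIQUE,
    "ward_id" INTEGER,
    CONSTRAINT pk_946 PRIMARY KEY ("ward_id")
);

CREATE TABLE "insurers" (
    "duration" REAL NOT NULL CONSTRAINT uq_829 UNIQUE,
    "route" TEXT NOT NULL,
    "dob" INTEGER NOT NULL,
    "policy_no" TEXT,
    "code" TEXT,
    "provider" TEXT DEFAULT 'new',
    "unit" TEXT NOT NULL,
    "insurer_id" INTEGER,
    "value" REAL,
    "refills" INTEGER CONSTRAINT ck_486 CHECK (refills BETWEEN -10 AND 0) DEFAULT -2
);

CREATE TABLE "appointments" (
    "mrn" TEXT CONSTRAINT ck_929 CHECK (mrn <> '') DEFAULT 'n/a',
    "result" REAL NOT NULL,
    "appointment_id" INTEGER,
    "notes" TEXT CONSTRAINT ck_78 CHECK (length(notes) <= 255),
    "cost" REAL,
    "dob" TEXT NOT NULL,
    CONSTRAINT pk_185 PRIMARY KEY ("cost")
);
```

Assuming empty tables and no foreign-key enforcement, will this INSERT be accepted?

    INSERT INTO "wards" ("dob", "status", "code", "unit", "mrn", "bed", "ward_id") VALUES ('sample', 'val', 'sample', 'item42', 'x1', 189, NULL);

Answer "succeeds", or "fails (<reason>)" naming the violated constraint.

ward_id is explicitly set to NULL, but ward_id is part of the PRIMARY KEY (implied NOT NULL).

fails (NOT NULL on ward_id)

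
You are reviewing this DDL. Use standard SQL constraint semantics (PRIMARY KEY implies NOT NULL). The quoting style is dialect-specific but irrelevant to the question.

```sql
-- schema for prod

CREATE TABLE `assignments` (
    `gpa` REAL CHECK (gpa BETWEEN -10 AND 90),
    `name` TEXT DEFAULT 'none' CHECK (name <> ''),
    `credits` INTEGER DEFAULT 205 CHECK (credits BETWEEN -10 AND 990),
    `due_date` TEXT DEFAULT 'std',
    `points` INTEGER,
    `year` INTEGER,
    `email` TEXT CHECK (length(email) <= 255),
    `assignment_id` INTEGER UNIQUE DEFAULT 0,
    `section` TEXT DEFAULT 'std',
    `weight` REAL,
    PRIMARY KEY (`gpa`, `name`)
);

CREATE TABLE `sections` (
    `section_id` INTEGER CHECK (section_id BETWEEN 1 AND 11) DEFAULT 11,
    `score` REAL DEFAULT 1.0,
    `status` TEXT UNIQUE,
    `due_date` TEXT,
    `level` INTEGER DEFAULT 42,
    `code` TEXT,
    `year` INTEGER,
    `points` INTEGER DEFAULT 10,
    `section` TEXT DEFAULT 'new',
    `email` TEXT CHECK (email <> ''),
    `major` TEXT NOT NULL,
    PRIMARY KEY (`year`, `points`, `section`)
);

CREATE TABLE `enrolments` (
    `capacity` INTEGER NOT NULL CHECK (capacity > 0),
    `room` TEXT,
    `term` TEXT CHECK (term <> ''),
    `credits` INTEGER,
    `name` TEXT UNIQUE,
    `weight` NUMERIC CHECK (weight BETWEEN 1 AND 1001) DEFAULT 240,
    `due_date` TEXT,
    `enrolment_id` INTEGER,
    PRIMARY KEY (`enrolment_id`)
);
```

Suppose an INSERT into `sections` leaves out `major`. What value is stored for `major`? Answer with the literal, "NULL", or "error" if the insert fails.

major has no DEFAULT clause.
Omitting it would insert NULL, but it is declared NOT NULL, so the INSERT fails.

error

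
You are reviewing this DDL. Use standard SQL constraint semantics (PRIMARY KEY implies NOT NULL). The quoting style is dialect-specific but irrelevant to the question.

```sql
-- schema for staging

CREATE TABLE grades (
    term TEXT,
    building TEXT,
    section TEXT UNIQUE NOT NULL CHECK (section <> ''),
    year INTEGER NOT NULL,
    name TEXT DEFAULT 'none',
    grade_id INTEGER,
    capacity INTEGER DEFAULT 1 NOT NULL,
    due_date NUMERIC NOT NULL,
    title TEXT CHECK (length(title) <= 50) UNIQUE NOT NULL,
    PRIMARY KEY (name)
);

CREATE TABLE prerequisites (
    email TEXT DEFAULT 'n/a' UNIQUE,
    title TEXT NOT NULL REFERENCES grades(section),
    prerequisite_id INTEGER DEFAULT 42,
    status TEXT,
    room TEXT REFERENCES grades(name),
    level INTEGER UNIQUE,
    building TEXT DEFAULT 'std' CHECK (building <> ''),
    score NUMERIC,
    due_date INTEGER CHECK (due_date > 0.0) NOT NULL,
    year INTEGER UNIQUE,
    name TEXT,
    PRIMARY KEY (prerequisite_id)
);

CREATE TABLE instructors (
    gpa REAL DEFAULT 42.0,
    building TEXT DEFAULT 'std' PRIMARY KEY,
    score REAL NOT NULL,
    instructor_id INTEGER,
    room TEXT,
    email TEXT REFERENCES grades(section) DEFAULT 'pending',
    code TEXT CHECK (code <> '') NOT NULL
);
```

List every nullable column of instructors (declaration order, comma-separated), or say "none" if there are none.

- gpa: DEFAULT only fills an omitted column; an explicit NULL is still allowed → nullable.
- building: part of the PRIMARY KEY, which implies NOT NULL → not nullable.
- score: declared NOT NULL → not nullable.
- instructor_id: no NOT NULL constraint applies → nullable.
- room: no NOT NULL constraint applies → nullable.
- email: a foreign key column may be NULL unless separately constrained → nullable.
- code: declared NOT NULL → not nullable.

gpa, instructor_id, room, email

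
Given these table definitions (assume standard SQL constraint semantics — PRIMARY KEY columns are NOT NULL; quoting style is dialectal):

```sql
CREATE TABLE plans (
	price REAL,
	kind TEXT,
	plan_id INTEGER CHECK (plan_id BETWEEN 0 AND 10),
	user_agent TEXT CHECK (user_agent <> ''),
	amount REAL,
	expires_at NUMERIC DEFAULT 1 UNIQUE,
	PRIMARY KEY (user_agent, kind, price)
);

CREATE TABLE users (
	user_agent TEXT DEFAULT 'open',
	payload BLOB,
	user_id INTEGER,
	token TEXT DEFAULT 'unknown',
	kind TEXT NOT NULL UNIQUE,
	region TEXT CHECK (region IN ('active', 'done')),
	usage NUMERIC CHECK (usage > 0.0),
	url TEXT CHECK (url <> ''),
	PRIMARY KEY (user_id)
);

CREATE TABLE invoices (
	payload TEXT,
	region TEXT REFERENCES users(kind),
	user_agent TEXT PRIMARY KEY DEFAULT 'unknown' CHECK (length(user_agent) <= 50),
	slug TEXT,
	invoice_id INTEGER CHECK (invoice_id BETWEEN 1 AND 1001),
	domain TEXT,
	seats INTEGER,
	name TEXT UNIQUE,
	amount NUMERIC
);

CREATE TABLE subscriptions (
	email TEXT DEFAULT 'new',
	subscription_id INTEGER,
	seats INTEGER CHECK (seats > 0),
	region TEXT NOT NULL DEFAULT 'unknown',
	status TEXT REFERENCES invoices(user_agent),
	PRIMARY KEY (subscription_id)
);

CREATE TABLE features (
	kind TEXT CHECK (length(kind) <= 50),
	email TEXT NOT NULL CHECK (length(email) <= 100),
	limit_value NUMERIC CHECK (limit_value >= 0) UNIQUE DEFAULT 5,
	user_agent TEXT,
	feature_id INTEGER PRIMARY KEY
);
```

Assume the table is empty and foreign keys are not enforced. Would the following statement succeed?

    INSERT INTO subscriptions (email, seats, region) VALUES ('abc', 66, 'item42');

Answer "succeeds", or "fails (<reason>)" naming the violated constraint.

fails (NOT NULL on subscription_id)

subscription_id is omitted from the column list and has no DEFAULT, so it would receive NULL.
But subscription_id is part of the PRIMARY KEY (implied NOT NULL).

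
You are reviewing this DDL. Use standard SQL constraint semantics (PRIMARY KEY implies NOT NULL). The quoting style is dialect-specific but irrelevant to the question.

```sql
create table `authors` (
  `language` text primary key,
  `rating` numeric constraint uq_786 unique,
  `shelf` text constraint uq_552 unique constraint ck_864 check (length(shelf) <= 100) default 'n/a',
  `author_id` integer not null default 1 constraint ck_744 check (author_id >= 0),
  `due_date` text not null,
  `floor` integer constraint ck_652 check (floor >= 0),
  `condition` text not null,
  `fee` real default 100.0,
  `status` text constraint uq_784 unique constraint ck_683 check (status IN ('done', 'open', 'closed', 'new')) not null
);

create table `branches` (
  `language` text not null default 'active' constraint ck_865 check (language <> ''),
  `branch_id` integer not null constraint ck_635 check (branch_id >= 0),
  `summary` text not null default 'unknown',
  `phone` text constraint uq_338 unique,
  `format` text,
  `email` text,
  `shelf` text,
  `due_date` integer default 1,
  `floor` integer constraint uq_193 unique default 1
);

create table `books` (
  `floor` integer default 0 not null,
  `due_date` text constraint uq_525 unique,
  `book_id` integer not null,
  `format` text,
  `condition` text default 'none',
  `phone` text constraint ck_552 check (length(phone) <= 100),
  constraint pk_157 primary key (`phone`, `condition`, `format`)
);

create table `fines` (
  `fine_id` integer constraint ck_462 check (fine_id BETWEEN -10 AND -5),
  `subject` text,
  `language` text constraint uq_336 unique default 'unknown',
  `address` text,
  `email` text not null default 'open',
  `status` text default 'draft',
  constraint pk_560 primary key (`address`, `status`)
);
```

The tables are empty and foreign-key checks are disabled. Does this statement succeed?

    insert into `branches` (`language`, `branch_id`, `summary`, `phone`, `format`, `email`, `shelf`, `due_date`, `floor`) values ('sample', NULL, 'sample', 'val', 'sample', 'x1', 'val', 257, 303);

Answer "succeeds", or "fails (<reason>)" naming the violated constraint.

branch_id is explicitly set to NULL, but branch_id is declared NOT NULL.

fails (NOT NULL on branch_id)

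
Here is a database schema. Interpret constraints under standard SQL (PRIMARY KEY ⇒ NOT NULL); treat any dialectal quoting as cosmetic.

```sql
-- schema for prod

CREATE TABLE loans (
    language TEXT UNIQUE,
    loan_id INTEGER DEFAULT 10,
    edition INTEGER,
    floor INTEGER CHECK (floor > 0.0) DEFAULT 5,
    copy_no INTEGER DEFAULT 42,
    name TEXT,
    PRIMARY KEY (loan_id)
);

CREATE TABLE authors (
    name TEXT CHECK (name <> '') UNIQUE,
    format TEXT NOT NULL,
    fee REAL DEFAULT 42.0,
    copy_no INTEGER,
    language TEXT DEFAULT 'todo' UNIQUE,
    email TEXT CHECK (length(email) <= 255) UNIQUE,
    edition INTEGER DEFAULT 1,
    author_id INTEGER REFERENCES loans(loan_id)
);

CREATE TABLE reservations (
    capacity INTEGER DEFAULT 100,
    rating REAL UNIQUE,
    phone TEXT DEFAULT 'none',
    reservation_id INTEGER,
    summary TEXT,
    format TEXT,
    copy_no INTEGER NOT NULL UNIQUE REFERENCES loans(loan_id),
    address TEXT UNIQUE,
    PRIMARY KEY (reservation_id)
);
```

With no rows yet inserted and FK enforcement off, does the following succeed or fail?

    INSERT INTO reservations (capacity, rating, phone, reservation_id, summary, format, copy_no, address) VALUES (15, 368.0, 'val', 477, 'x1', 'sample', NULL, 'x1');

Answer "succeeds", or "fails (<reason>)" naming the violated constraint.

fails (NOT NULL on copy_no)

copy_no is explicitly set to NULL, but copy_no is declared NOT NULL.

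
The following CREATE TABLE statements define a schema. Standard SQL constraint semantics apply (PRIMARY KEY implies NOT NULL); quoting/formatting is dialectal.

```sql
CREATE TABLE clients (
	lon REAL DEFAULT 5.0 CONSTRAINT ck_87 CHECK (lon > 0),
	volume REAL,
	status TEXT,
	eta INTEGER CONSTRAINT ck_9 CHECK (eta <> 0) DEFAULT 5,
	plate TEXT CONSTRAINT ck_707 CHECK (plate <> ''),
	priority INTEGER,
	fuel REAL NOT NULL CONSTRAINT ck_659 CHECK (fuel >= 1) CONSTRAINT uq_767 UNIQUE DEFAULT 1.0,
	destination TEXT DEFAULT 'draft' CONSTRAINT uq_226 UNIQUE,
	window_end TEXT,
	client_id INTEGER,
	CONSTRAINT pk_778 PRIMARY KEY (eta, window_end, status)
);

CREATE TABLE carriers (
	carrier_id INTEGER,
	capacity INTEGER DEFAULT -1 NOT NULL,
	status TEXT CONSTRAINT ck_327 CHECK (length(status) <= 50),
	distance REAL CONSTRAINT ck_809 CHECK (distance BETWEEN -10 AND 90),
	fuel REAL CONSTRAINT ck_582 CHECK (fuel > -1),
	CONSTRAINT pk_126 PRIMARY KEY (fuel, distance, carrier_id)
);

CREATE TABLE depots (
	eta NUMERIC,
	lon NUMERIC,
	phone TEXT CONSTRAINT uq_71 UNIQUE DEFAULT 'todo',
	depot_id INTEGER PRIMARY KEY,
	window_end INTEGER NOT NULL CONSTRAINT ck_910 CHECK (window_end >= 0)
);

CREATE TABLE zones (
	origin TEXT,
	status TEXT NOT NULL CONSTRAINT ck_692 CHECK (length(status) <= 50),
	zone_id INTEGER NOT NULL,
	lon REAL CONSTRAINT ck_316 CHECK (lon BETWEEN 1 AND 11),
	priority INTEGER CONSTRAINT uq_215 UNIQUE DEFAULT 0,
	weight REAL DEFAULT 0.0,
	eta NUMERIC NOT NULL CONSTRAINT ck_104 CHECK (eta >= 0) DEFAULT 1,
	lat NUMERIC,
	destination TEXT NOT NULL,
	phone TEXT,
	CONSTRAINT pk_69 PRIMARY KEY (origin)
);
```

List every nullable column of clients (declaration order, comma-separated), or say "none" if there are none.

- lon: CHECK does not forbid NULL (a CHECK constraint passes when its expression is NULL) → nullable.
- volume: no NOT NULL constraint applies → nullable.
- status: part of the PRIMARY KEY, which implies NOT NULL → not nullable.
- eta: part of the PRIMARY KEY, which implies NOT NULL → not nullable.
- plate: CHECK does not forbid NULL (a CHECK constraint passes when its expression is NULL) → nullable.
- priority: no NOT NULL constraint applies → nullable.
- fuel: declared NOT NULL → not nullable.
- destination: UNIQUE does not imply NOT NULL → nullable.
- window_end: part of the PRIMARY KEY, which implies NOT NULL → not nullable.
- client_id: no NOT NULL constraint applies → nullable.

lon, volume, plate, priority, destination, client_id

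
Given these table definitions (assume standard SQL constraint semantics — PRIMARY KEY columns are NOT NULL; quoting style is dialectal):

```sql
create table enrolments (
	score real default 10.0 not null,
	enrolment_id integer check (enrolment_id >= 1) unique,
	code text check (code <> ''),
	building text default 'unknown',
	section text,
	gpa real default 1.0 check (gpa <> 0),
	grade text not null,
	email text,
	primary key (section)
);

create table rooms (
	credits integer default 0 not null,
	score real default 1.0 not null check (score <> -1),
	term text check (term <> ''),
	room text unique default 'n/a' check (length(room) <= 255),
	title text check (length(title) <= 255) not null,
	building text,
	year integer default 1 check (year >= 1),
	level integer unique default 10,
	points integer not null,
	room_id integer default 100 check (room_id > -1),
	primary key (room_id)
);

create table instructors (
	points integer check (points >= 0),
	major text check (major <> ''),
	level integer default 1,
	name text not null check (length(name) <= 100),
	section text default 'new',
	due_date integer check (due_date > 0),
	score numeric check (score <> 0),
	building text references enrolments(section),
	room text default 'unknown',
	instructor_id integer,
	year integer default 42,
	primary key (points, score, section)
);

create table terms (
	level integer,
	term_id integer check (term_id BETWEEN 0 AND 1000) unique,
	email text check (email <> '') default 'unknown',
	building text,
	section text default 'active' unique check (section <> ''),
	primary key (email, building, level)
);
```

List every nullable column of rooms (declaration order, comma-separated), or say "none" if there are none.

term, room, building, year, level

- credits: declared NOT NULL → not nullable.
- score: declared NOT NULL → not nullable.
- term: CHECK does not forbid NULL (a CHECK constraint passes when its expression is NULL) → nullable.
- room: CHECK does not forbid NULL (a CHECK constraint passes when its expression is NULL) → nullable.
- title: declared NOT NULL → not nullable.
- building: no NOT NULL constraint applies → nullable.
- year: CHECK does not forbid NULL (a CHECK constraint passes when its expression is NULL) → nullable.
- level: UNIQUE does not imply NOT NULL → nullable.
- points: declared NOT NULL → not nullable.
- room_id: part of the PRIMARY KEY, which implies NOT NULL → not nullable.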